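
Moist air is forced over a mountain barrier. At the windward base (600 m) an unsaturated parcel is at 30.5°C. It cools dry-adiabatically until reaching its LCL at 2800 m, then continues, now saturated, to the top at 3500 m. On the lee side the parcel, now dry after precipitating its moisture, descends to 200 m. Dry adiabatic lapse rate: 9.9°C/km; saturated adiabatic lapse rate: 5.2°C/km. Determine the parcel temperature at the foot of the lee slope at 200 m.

600–2800 m, dry: Δz = 2.2 km ⇒ ΔT = -21.78°C; T = 8.72°C
2800–3500 m, saturated: Δz = 0.7 km ⇒ ΔT = -3.64°C; T = 5.08°C
3500–200 m, dry descent: Δz = 3.3 km ⇒ ΔT = +32.67°C; T = 37.75°C

37.75°C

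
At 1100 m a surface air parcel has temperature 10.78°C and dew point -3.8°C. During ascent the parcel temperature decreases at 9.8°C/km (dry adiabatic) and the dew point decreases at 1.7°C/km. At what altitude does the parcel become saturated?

T and T_d converge at 9.8 − 1.7 = 8.1°C per km
Height above start = (10.78 − (-3.8)) / 8.1 = 1.8 km
LCL altitude = 1100 m + 1800 m = 2900 m

2900 m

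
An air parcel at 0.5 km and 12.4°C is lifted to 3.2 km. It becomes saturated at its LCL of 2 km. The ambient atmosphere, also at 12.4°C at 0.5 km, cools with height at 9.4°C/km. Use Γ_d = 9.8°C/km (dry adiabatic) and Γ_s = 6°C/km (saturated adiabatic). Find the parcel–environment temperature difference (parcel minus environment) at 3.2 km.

+3.48°C (parcel warmer than environment)

Parcel:
  From 500 m to 2000 m (dry): cools by 9.8 × 1.5 = 14.7°C, giving -2.3°C.
  From 2000 m to 3200 m (saturated): cools by 6 × 1.2 = 7.2°C, giving -9.5°C.
Environment:
  From 500 m to 3200 m (environment): cools by 9.4 × 2.7 = 25.38°C, giving -12.98°C.
T_parcel − T_env = -9.5 − (-12.98) = +3.48°C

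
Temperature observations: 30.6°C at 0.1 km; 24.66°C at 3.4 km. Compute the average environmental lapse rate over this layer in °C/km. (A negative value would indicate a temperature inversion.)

Γ = −ΔT/Δz = (30.6 − 24.66) / (3400 − 100) m
  = 5.94°C / 3.3 km = 1.8°C/km

1.8°C/km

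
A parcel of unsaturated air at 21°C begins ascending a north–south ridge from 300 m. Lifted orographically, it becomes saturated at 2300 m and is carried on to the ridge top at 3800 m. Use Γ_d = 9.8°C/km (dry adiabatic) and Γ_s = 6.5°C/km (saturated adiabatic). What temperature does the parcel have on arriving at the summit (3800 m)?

-8.35°C

300 → 2300 m (dry, 9.8°C/km): ΔT = -9.8 × 2 = -19.6°C → T = 1.4°C
2300 → 3800 m (saturated, 6.5°C/km): ΔT = -6.5 × 1.5 = -9.75°C → T = -8.35°C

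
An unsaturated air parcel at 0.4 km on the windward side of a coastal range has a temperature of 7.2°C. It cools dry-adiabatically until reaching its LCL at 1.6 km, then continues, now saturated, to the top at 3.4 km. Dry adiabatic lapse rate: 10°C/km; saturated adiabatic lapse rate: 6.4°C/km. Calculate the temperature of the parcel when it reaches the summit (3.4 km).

-16.32°C

Dry to 1600 m: -10 × 1.2 km = -12°C, so T = -4.8°C.
Saturated to 3400 m: -6.4 × 1.8 km = -11.52°C, so T = -16.32°C.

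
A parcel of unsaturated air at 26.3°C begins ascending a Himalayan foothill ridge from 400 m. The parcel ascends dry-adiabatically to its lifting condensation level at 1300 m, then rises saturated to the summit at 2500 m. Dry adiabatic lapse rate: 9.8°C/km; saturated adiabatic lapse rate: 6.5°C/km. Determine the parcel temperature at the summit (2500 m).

9.68°C

400–1300 m, dry: Δz = 0.9 km ⇒ ΔT = -8.82°C; T = 17.48°C
1300–2500 m, saturated: Δz = 1.2 km ⇒ ΔT = -7.8°C; T = 9.68°C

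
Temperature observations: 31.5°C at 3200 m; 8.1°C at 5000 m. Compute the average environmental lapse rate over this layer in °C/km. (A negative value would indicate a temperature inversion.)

13°C/km

Γ = −ΔT/Δz = (31.5 − 8.1) / (5000 − 3200) m
  = 23.4°C / 1.8 km = 13°C/km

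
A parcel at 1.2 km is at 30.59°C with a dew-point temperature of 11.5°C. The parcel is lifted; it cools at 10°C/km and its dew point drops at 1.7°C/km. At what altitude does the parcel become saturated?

T and T_d converge at 10 − 1.7 = 8.3°C per km
Height above start = (30.59 − 11.5) / 8.3 = 2.3 km
LCL altitude = 1200 m + 2300 m = 3500 m

3.5 km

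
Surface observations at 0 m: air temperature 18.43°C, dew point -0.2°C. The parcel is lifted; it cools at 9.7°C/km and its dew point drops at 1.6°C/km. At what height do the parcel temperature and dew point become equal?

2300 m

T and T_d converge at 9.7 − 1.6 = 8.1°C per km
Height above start = (18.43 − (-0.2)) / 8.1 = 2.3 km
LCL altitude = 0 m + 2300 m = 2300 m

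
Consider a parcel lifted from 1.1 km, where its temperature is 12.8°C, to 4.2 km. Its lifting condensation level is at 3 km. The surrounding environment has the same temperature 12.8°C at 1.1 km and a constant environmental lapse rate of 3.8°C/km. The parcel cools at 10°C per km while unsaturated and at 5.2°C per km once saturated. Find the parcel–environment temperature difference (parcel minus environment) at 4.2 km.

-13.46°C (parcel cooler than environment)

Parcel:
  Dry to 3000 m: -10 × 1.9 km = -19°C, so T = -6.2°C.
  Saturated to 4200 m: -5.2 × 1.2 km = -6.24°C, so T = -12.44°C.
Environment:
  Environment to 4200 m: -3.8 × 3.1 km = -11.78°C, so T = 1.02°C.
T_parcel − T_env = -12.44 − 1.02 = -13.46°C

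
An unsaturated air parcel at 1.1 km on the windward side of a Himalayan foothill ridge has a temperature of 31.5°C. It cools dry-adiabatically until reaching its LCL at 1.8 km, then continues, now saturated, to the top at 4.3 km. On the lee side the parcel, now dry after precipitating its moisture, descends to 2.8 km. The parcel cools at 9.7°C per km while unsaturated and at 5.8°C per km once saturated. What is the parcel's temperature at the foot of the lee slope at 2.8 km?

24.76°C

1100 → 1800 m (dry, 9.7°C/km): ΔT = -9.7 × 0.7 = -6.79°C → T = 24.71°C
1800 → 4300 m (saturated, 5.8°C/km): ΔT = -5.8 × 2.5 = -14.5°C → T = 10.21°C
4300 → 2800 m (dry descent, 9.7°C/km): ΔT = +9.7 × 1.5 = +14.55°C → T = 24.76°C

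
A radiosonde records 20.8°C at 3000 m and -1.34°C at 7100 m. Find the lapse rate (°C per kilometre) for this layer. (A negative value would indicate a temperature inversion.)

Γ = −ΔT/Δz = (20.8 − (-1.34)) / (7100 − 3000) m
  = 22.14°C / 4.1 km = 5.4°C/km

5.4°C/km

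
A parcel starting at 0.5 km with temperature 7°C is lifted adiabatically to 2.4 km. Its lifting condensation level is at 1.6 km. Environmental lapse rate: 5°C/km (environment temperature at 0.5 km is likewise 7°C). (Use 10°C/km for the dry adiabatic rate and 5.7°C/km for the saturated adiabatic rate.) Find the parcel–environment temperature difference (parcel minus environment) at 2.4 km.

Parcel:
  Dry to 1600 m: -10 × 1.1 km = -11°C, so T = -4°C.
  Saturated to 2400 m: -5.7 × 0.8 km = -4.56°C, so T = -8.56°C.
Environment:
  Environment to 2400 m: -5 × 1.9 km = -9.5°C, so T = -2.5°C.
T_parcel − T_env = -8.56 − (-2.5) = -6.06°C

-6.06°C (parcel cooler than environment)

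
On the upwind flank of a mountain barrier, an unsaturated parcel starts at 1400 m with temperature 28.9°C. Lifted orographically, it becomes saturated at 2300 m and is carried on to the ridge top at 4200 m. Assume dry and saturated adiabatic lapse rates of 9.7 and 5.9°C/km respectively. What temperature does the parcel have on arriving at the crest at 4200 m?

1400–2300 m, dry: Δz = 0.9 km ⇒ ΔT = -8.73°C; T = 20.17°C
2300–4200 m, saturated: Δz = 1.9 km ⇒ ΔT = -11.21°C; T = 8.96°C

8.96°C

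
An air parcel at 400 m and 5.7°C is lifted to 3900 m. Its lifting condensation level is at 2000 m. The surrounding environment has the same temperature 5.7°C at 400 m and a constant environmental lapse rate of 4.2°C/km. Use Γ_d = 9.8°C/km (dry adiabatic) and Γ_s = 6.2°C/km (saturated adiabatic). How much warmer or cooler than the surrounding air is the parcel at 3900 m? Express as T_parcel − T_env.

-12.76°C (parcel cooler than environment)

Parcel:
  400 → 2000 m (dry, 9.8°C/km): ΔT = -9.8 × 1.6 = -15.68°C → T = -9.98°C
  2000 → 3900 m (saturated, 6.2°C/km): ΔT = -6.2 × 1.9 = -11.78°C → T = -21.76°C
Environment:
  400 → 3900 m (environment, 4.2°C/km): ΔT = -4.2 × 3.5 = -14.7°C → T = -9°C
T_parcel − T_env = -21.76 − (-9) = -12.76°C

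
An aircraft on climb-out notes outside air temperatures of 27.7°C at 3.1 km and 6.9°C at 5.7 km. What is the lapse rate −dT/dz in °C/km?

Γ = −ΔT/Δz = (27.7 − 6.9) / (5700 − 3100) m
  = 20.8°C / 2.6 km = 8°C/km

8°C/km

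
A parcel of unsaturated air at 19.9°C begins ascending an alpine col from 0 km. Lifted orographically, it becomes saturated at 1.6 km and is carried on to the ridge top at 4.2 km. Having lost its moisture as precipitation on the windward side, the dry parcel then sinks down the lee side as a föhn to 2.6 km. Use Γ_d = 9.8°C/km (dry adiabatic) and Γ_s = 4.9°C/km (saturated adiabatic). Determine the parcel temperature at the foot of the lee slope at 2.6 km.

7.16°C

0–1600 m, dry: Δz = 1.6 km ⇒ ΔT = -15.68°C; T = 4.22°C
1600–4200 m, saturated: Δz = 2.6 km ⇒ ΔT = -12.74°C; T = -8.52°C
4200–2600 m, dry descent: Δz = 1.6 km ⇒ ΔT = +15.68°C; T = 7.16°C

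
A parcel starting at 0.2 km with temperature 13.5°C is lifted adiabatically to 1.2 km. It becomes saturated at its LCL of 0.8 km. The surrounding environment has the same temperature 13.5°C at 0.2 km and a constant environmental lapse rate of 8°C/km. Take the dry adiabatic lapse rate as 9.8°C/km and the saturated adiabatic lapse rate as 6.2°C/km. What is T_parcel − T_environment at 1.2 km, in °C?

Parcel:
  200–800 m, dry: Δz = 0.6 km ⇒ ΔT = -5.88°C; T = 7.62°C
  800–1200 m, saturated: Δz = 0.4 km ⇒ ΔT = -2.48°C; T = 5.14°C
Environment:
  200–1200 m, environment: Δz = 1 km ⇒ ΔT = -8°C; T = 5.5°C
T_parcel − T_env = 5.14 − 5.5 = -0.36°C

-0.36°C (parcel cooler than environment)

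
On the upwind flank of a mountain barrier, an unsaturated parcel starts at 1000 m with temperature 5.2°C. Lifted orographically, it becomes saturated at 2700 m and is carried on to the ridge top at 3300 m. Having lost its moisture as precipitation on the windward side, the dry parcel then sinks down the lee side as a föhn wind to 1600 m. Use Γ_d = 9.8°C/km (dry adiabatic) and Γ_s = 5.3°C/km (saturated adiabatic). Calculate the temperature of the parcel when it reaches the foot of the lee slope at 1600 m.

1000–2700 m, dry: Δz = 1.7 km ⇒ ΔT = -16.66°C; T = -11.46°C
2700–3300 m, saturated: Δz = 0.6 km ⇒ ΔT = -3.18°C; T = -14.64°C
3300–1600 m, dry descent: Δz = 1.7 km ⇒ ΔT = +16.66°C; T = 2.02°C

2.02°C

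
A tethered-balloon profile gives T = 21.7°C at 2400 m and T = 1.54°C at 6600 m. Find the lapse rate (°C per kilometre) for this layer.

Γ = −ΔT/Δz = (21.7 − 1.54) / (6600 − 2400) m
  = 20.16°C / 4.2 km = 4.8°C/km

4.8°C/km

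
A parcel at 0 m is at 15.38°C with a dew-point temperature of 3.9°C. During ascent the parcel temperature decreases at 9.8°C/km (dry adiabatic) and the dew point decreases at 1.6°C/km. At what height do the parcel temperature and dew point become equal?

T and T_d converge at 9.8 − 1.6 = 8.2°C per km
Height above start = (15.38 − 3.9) / 8.2 = 1.4 km
LCL altitude = 0 m + 1400 m = 1400 m

1400 m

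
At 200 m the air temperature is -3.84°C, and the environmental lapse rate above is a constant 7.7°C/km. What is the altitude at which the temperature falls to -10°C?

Height above start = (-3.84 − (-10)) / 7.7 = 0.8 km
Altitude = 200 m + 800 m = 1000 m

1000 m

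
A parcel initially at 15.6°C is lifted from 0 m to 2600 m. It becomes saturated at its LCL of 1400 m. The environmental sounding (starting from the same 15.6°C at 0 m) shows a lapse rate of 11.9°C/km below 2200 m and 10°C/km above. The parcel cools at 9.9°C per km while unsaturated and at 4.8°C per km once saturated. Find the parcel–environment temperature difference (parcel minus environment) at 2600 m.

+10.56°C (parcel warmer than environment)

Parcel:
  0–1400 m, dry: Δz = 1.4 km ⇒ ΔT = -13.86°C; T = 1.74°C
  1400–2600 m, saturated: Δz = 1.2 km ⇒ ΔT = -5.76°C; T = -4.02°C
Environment:
  0–2200 m, environment, lower layer: Δz = 2.2 km ⇒ ΔT = -26.18°C; T = -10.58°C
  2200–2600 m, environment, upper layer: Δz = 0.4 km ⇒ ΔT = -4°C; T = -14.58°C
T_parcel − T_env = -4.02 − (-14.58) = +10.56°C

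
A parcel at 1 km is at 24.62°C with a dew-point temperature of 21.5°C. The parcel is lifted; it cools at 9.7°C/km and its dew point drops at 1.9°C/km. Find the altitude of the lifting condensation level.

T and T_d converge at 9.7 − 1.9 = 7.8°C per km
Height above start = (24.62 − 21.5) / 7.8 = 0.4 km
LCL altitude = 1000 m + 400 m = 1400 m

1.4 km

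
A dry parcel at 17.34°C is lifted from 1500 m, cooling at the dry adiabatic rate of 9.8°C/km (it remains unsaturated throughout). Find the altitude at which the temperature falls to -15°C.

Height above start = (17.34 − (-15)) / 9.8 = 3.3 km
Altitude = 1500 m + 3300 m = 4800 m

4800 m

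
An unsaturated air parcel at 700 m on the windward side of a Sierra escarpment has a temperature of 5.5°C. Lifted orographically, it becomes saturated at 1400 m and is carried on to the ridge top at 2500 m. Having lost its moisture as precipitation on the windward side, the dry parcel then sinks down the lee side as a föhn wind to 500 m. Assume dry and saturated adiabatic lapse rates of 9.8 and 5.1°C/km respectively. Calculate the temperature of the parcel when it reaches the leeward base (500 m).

700 → 1400 m (dry, 9.8°C/km): ΔT = -9.8 × 0.7 = -6.86°C → T = -1.36°C
1400 → 2500 m (saturated, 5.1°C/km): ΔT = -5.1 × 1.1 = -5.61°C → T = -6.97°C
2500 → 500 m (dry descent, 9.8°C/km): ΔT = +9.8 × 2 = +19.6°C → T = 12.63°C

12.63°C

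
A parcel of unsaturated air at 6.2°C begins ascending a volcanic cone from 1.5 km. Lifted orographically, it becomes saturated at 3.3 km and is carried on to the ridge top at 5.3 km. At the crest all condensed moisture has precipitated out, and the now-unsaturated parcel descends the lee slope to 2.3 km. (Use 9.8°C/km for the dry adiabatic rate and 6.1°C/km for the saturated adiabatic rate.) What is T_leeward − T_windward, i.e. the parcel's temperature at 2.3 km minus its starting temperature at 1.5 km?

From 1500 m to 3300 m (dry): cools by 9.8 × 1.8 = 17.64°C, giving -11.44°C.
From 3300 m to 5300 m (saturated): cools by 6.1 × 2 = 12.2°C, giving -23.64°C.
From 5300 m to 2300 m (dry descent): warms by 9.8 × 3 = 29.4°C, giving 5.76°C.
Net change vs windward start: 5.76 − 6.2 = -0.44°C

-0.44°C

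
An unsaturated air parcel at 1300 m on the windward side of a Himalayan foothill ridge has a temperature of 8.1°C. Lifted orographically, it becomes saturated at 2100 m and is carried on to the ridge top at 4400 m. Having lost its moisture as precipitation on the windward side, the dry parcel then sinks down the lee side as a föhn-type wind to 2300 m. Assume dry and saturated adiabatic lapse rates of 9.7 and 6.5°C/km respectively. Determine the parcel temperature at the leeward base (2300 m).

From 1300 m to 2100 m (dry): cools by 9.7 × 0.8 = 7.76°C, giving 0.34°C.
From 2100 m to 4400 m (saturated): cools by 6.5 × 2.3 = 14.95°C, giving -14.61°C.
From 4400 m to 2300 m (dry descent): warms by 9.7 × 2.1 = 20.37°C, giving 5.76°C.

5.76°C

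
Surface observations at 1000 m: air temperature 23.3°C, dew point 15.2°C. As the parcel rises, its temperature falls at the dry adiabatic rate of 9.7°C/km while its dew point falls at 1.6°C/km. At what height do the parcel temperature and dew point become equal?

2000 m

T and T_d converge at 9.7 − 1.6 = 8.1°C per km
Height above start = (23.3 − 15.2) / 8.1 = 1 km
LCL altitude = 1000 m + 1000 m = 2000 m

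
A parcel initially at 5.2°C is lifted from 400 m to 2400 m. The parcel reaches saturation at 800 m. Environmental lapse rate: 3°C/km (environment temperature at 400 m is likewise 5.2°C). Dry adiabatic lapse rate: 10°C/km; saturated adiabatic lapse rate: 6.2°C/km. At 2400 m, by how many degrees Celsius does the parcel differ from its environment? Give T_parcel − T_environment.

Parcel:
  Dry to 800 m: -10 × 0.4 km = -4°C, so T = 1.2°C.
  Saturated to 2400 m: -6.2 × 1.6 km = -9.92°C, so T = -8.72°C.
Environment:
  Environment to 2400 m: -3 × 2 km = -6°C, so T = -0.8°C.
T_parcel − T_env = -8.72 − (-0.8) = -7.92°C

-7.92°C (parcel cooler than environment)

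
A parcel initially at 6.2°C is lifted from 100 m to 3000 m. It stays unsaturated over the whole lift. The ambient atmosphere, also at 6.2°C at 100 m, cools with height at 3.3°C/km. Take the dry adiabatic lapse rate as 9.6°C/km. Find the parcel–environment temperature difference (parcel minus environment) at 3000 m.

-18.27°C (parcel cooler than environment)

Parcel:
  100–3000 m, dry: Δz = 2.9 km ⇒ ΔT = -27.84°C; T = -21.64°C
Environment:
  100–3000 m, environment: Δz = 2.9 km ⇒ ΔT = -9.57°C; T = -3.37°C
T_parcel − T_env = -21.64 − (-3.37) = -18.27°C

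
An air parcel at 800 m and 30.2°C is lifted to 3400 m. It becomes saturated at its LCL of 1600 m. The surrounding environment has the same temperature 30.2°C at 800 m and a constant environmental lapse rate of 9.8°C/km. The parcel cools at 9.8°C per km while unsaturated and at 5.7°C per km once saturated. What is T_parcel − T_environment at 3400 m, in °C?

+7.38°C (parcel warmer than environment)

Parcel:
  800–1600 m, dry: Δz = 0.8 km ⇒ ΔT = -7.84°C; T = 22.36°C
  1600–3400 m, saturated: Δz = 1.8 km ⇒ ΔT = -10.26°C; T = 12.1°C
Environment:
  800–3400 m, environment: Δz = 2.6 km ⇒ ΔT = -25.48°C; T = 4.72°C
T_parcel − T_env = 12.1 − 4.72 = +7.38°C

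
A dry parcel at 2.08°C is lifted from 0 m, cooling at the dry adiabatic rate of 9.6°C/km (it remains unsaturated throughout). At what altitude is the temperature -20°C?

2300 m

Height above start = (2.08 − (-20)) / 9.6 = 2.3 km
Altitude = 0 m + 2300 m = 2300 m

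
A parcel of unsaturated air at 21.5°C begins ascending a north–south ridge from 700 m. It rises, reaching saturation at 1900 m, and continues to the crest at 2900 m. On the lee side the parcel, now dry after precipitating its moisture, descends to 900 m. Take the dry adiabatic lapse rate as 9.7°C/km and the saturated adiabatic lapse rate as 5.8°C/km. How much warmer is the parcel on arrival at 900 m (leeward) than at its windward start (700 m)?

700 → 1900 m (dry, 9.7°C/km): ΔT = -9.7 × 1.2 = -11.64°C → T = 9.86°C
1900 → 2900 m (saturated, 5.8°C/km): ΔT = -5.8 × 1 = -5.8°C → T = 4.06°C
2900 → 900 m (dry descent, 9.7°C/km): ΔT = +9.7 × 2 = +19.4°C → T = 23.46°C
Net change vs windward start: 23.46 − 21.5 = +1.96°C

+1.96°C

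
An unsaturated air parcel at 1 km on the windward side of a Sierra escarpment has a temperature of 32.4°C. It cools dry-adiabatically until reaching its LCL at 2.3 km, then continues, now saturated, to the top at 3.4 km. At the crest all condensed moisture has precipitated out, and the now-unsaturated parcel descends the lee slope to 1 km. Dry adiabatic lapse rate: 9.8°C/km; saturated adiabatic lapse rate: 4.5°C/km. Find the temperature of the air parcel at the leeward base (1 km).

1000 → 2300 m (dry, 9.8°C/km): ΔT = -9.8 × 1.3 = -12.74°C → T = 19.66°C
2300 → 3400 m (saturated, 4.5°C/km): ΔT = -4.5 × 1.1 = -4.95°C → T = 14.71°C
3400 → 1000 m (dry descent, 9.8°C/km): ΔT = +9.8 × 2.4 = +23.52°C → T = 38.23°C

38.23°C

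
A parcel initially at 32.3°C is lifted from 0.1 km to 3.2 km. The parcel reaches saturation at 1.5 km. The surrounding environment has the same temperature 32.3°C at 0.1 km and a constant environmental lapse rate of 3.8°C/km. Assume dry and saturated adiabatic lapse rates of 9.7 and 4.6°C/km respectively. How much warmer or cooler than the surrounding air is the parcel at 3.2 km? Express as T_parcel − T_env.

Parcel:
  Dry to 1500 m: -9.7 × 1.4 km = -13.58°C, so T = 18.72°C.
  Saturated to 3200 m: -4.6 × 1.7 km = -7.82°C, so T = 10.9°C.
Environment:
  Environment to 3200 m: -3.8 × 3.1 km = -11.78°C, so T = 20.52°C.
T_parcel − T_env = 10.9 − 20.52 = -9.62°C

-9.62°C (parcel cooler than environment)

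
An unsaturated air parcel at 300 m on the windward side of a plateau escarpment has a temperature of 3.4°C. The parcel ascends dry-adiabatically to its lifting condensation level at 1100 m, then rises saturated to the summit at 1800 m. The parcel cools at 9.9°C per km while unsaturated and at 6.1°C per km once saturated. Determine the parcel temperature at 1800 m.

300–1100 m, dry: Δz = 0.8 km ⇒ ΔT = -7.92°C; T = -4.52°C
1100–1800 m, saturated: Δz = 0.7 km ⇒ ΔT = -4.27°C; T = -8.79°C

-8.79°C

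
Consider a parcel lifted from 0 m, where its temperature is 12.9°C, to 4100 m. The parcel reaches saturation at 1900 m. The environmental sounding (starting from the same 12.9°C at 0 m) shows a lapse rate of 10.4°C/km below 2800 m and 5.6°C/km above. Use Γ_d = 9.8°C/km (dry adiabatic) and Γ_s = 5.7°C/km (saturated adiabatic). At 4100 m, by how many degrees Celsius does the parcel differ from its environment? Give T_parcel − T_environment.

+5.24°C (parcel warmer than environment)

Parcel:
  0–1900 m, dry: Δz = 1.9 km ⇒ ΔT = -18.62°C; T = -5.72°C
  1900–4100 m, saturated: Δz = 2.2 km ⇒ ΔT = -12.54°C; T = -18.26°C
Environment:
  0–2800 m, environment, lower layer: Δz = 2.8 km ⇒ ΔT = -29.12°C; T = -16.22°C
  2800–4100 m, environment, upper layer: Δz = 1.3 km ⇒ ΔT = -7.28°C; T = -23.5°C
T_parcel − T_env = -18.26 − (-23.5) = +5.24°C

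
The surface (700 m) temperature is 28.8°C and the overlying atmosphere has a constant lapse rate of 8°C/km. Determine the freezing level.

4300 m

Height above start = (28.8 − 0) / 8 = 3.6 km
Altitude = 700 m + 3600 m = 4300 m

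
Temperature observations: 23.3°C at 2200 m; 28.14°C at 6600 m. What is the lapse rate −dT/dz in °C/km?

Γ = −ΔT/Δz = (23.3 − 28.14) / (6600 − 2200) m
  = -4.84°C / 4.4 km = -1.1°C/km

-1.1°C/km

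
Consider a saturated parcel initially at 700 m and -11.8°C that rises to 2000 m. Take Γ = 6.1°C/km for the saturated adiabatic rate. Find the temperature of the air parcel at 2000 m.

Saturated adiabatic to 2000 m: -6.1 × 1.3 km = -7.93°C, so T = -19.73°C.

-19.73°C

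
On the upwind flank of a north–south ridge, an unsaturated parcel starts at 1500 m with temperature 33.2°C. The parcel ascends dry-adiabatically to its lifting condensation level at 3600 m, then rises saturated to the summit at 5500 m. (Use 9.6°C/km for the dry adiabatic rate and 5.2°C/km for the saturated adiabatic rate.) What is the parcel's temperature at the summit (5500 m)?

3.16°C

Dry to 3600 m: -9.6 × 2.1 km = -20.16°C, so T = 13.04°C.
Saturated to 5500 m: -5.2 × 1.9 km = -9.88°C, so T = 3.16°C.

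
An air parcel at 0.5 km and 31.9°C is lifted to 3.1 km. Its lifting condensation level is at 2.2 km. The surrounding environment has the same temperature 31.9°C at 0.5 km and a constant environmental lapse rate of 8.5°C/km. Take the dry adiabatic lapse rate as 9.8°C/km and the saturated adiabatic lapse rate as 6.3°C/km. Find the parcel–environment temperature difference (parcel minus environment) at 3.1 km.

Parcel:
  500–2200 m, dry: Δz = 1.7 km ⇒ ΔT = -16.66°C; T = 15.24°C
  2200–3100 m, saturated: Δz = 0.9 km ⇒ ΔT = -5.67°C; T = 9.57°C
Environment:
  500–3100 m, environment: Δz = 2.6 km ⇒ ΔT = -22.1°C; T = 9.8°C
T_parcel − T_env = 9.57 − 9.8 = -0.23°C

-0.23°C (parcel cooler than environment)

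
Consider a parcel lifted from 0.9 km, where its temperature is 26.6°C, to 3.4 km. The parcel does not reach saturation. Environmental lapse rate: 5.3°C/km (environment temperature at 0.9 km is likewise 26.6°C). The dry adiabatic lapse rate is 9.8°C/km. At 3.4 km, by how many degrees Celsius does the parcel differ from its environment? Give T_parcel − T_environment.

Parcel:
  900–3400 m, dry: Δz = 2.5 km ⇒ ΔT = -24.5°C; T = 2.1°C
Environment:
  900–3400 m, environment: Δz = 2.5 km ⇒ ΔT = -13.25°C; T = 13.35°C
T_parcel − T_env = 2.1 − 13.35 = -11.25°C

-11.25°C (parcel cooler than environment)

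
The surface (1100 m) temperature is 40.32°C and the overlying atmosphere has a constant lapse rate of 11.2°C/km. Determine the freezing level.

4700 m

Height above start = (40.32 − 0) / 11.2 = 3.6 km
Altitude = 1100 m + 3600 m = 4700 m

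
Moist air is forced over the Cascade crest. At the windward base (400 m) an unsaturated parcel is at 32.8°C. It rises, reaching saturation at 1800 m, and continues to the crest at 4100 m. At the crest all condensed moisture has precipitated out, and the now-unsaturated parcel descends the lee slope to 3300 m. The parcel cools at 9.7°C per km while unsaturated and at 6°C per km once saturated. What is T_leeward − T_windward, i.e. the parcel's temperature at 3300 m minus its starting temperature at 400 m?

400–1800 m, dry: Δz = 1.4 km ⇒ ΔT = -13.58°C; T = 19.22°C
1800–4100 m, saturated: Δz = 2.3 km ⇒ ΔT = -13.8°C; T = 5.42°C
4100–3300 m, dry descent: Δz = 0.8 km ⇒ ΔT = +7.76°C; T = 13.18°C
Net change vs windward start: 13.18 − 32.8 = -19.62°C

-19.62°C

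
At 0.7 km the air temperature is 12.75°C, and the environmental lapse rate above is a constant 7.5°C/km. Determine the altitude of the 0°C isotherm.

2.4 km

Height above start = (12.75 − 0) / 7.5 = 1.7 km
Altitude = 700 m + 1700 m = 2400 m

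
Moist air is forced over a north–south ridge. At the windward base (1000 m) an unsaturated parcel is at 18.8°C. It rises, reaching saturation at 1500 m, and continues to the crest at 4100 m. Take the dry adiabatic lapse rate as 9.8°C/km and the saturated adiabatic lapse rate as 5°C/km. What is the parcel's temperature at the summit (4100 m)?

0.9°C

From 1000 m to 1500 m (dry): cools by 9.8 × 0.5 = 4.9°C, giving 13.9°C.
From 1500 m to 4100 m (saturated): cools by 5 × 2.6 = 13°C, giving 0.9°C.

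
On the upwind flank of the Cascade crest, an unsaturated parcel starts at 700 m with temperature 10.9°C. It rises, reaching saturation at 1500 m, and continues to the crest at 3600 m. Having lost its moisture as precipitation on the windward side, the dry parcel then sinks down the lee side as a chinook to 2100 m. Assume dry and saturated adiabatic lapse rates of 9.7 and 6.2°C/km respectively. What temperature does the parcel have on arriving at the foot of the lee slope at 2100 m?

Dry to 1500 m: -9.7 × 0.8 km = -7.76°C, so T = 3.14°C.
Saturated to 3600 m: -6.2 × 2.1 km = -13.02°C, so T = -9.88°C.
Dry descent to 2100 m: +9.7 × 1.5 km = +14.55°C, so T = 4.67°C.

4.67°C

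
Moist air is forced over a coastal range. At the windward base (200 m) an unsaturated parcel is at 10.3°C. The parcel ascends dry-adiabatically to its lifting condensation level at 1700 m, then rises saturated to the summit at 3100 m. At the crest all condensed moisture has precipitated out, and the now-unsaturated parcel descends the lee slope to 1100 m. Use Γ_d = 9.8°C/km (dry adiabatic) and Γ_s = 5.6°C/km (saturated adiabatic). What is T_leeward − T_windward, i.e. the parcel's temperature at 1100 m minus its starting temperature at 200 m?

-2.94°C

From 200 m to 1700 m (dry): cools by 9.8 × 1.5 = 14.7°C, giving -4.4°C.
From 1700 m to 3100 m (saturated): cools by 5.6 × 1.4 = 7.84°C, giving -12.24°C.
From 3100 m to 1100 m (dry descent): warms by 9.8 × 2 = 19.6°C, giving 7.36°C.
Net change vs windward start: 7.36 − 10.3 = -2.94°C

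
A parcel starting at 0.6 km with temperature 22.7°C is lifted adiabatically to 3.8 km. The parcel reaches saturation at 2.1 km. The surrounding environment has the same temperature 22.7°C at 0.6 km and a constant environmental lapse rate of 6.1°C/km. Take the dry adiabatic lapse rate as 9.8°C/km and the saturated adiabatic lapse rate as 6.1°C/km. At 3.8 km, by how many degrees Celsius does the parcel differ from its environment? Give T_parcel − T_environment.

Parcel:
  Dry to 2100 m: -9.8 × 1.5 km = -14.7°C, so T = 8°C.
  Saturated to 3800 m: -6.1 × 1.7 km = -10.37°C, so T = -2.37°C.
Environment:
  Environment to 3800 m: -6.1 × 3.2 km = -19.52°C, so T = 3.18°C.
T_parcel − T_env = -2.37 − 3.18 = -5.55°C

-5.55°C (parcel cooler than environment)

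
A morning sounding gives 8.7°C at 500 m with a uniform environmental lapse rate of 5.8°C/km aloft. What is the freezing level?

2000 m

Height above start = (8.7 − 0) / 5.8 = 1.5 km
Altitude = 500 m + 1500 m = 2000 m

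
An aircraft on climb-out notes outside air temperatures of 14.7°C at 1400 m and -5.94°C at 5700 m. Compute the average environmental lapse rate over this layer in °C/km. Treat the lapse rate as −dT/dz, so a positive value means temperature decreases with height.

4.8°C/km

Γ = −ΔT/Δz = (14.7 − (-5.94)) / (5700 − 1400) m
  = 20.64°C / 4.3 km = 4.8°C/km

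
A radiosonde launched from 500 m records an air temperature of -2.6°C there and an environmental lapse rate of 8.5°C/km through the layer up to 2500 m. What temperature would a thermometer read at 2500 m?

Environmental to 2500 m: -8.5 × 2 km = -17°C, so T = -19.6°C.

-19.6°C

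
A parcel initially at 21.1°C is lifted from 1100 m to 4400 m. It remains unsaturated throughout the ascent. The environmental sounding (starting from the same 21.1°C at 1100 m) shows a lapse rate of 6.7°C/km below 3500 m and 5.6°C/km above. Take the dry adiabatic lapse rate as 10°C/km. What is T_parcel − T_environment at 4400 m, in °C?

-11.88°C (parcel cooler than environment)

Parcel:
  Dry to 4400 m: -10 × 3.3 km = -33°C, so T = -11.9°C.
Environment:
  Environment, lower layer to 3500 m: -6.7 × 2.4 km = -16.08°C, so T = 5.02°C.
  Environment, upper layer to 4400 m: -5.6 × 0.9 km = -5.04°C, so T = -0.02°C.
T_parcel − T_env = -11.9 − (-0.02) = -11.88°C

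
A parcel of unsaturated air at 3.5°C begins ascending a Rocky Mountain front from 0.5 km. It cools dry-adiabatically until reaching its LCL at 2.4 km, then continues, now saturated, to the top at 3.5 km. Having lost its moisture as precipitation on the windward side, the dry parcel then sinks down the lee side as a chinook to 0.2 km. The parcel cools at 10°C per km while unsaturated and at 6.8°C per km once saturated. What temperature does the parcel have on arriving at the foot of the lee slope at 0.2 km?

Dry to 2400 m: -10 × 1.9 km = -19°C, so T = -15.5°C.
Saturated to 3500 m: -6.8 × 1.1 km = -7.48°C, so T = -22.98°C.
Dry descent to 200 m: +10 × 3.3 km = +33°C, so T = 10.02°C.

10.02°C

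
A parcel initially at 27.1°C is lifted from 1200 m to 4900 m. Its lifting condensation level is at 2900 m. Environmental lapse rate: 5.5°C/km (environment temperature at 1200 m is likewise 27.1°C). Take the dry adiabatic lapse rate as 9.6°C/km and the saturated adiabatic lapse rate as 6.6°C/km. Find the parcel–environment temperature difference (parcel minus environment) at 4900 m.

Parcel:
  Dry to 2900 m: -9.6 × 1.7 km = -16.32°C, so T = 10.78°C.
  Saturated to 4900 m: -6.6 × 2 km = -13.2°C, so T = -2.42°C.
Environment:
  Environment to 4900 m: -5.5 × 3.7 km = -20.35°C, so T = 6.75°C.
T_parcel − T_env = -2.42 − 6.75 = -9.17°C

-9.17°C (parcel cooler than environment)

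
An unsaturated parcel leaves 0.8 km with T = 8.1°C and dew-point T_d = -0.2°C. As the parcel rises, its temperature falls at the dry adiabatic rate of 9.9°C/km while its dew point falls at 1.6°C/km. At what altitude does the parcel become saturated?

T and T_d converge at 9.9 − 1.6 = 8.3°C per km
Height above start = (8.1 − (-0.2)) / 8.3 = 1 km
LCL altitude = 800 m + 1000 m = 1800 m

1.8 km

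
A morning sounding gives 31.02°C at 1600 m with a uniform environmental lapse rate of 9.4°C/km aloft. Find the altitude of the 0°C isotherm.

Height above start = (31.02 − 0) / 9.4 = 3.3 km
Altitude = 1600 m + 3300 m = 4900 m

4900 m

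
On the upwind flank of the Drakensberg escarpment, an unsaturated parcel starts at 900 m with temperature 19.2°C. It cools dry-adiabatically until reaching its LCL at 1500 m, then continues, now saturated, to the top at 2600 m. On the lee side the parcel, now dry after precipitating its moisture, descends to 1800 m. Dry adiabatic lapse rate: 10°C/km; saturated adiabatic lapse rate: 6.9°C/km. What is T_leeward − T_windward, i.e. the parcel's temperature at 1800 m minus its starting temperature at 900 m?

-5.59°C

900–1500 m, dry: Δz = 0.6 km ⇒ ΔT = -6°C; T = 13.2°C
1500–2600 m, saturated: Δz = 1.1 km ⇒ ΔT = -7.59°C; T = 5.61°C
2600–1800 m, dry descent: Δz = 0.8 km ⇒ ΔT = +8°C; T = 13.61°C
Net change vs windward start: 13.61 − 19.2 = -5.59°C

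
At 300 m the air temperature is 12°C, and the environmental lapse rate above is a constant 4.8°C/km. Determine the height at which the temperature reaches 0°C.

2800 m

Height above start = (12 − 0) / 4.8 = 2.5 km
Altitude = 300 m + 2500 m = 2800 m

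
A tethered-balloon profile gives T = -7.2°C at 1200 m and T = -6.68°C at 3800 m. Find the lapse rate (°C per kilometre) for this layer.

-0.2°C/km

Γ = −ΔT/Δz = (-7.2 − (-6.68)) / (3800 − 1200) m
  = -0.52°C / 2.6 km = -0.2°C/km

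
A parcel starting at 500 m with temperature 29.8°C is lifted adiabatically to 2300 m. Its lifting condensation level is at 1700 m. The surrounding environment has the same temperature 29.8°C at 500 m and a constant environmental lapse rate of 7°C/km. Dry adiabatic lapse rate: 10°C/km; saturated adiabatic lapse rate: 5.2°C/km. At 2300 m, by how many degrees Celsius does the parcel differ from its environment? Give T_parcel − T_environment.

Parcel:
  500–1700 m, dry: Δz = 1.2 km ⇒ ΔT = -12°C; T = 17.8°C
  1700–2300 m, saturated: Δz = 0.6 km ⇒ ΔT = -3.12°C; T = 14.68°C
Environment:
  500–2300 m, environment: Δz = 1.8 km ⇒ ΔT = -12.6°C; T = 17.2°C
T_parcel − T_env = 14.68 − 17.2 = -2.52°C

-2.52°C (parcel cooler than environment)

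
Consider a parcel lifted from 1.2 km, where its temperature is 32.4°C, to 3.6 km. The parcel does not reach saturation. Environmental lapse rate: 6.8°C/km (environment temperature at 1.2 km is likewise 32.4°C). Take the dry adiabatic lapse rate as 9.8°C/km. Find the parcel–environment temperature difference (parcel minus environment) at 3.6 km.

-7.2°C (parcel cooler than environment)

Parcel:
  Dry to 3600 m: -9.8 × 2.4 km = -23.52°C, so T = 8.88°C.
Environment:
  Environment to 3600 m: -6.8 × 2.4 km = -16.32°C, so T = 16.08°C.
T_parcel − T_env = 8.88 − 16.08 = -7.2°C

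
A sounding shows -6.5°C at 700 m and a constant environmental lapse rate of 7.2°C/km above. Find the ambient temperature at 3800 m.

-28.82°C

700 → 3800 m (environmental, 7.2°C/km): ΔT = -7.2 × 3.1 = -22.32°C → T = -28.82°C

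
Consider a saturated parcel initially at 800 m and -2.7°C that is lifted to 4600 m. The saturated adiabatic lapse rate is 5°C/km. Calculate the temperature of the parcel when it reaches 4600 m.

-21.7°C

From 800 m to 4600 m (saturated adiabatic): cools by 5 × 3.8 = 19°C, giving -21.7°C.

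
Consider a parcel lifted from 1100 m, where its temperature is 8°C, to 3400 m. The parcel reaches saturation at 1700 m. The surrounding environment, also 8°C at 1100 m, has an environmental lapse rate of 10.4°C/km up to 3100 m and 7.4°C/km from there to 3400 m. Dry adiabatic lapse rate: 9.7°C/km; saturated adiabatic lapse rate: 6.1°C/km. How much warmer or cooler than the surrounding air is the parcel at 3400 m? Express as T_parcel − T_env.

Parcel:
  1100–1700 m, dry: Δz = 0.6 km ⇒ ΔT = -5.82°C; T = 2.18°C
  1700–3400 m, saturated: Δz = 1.7 km ⇒ ΔT = -10.37°C; T = -8.19°C
Environment:
  1100–3100 m, environment, lower layer: Δz = 2 km ⇒ ΔT = -20.8°C; T = -12.8°C
  3100–3400 m, environment, upper layer: Δz = 0.3 km ⇒ ΔT = -2.22°C; T = -15.02°C
T_parcel − T_env = -8.19 − (-15.02) = +6.83°C

+6.83°C (parcel warmer than environment)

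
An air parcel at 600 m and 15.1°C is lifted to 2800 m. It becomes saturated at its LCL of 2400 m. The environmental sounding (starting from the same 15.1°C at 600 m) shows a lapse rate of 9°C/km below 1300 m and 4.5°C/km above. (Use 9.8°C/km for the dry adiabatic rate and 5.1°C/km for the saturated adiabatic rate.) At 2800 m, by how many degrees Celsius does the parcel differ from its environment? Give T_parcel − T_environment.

Parcel:
  600–2400 m, dry: Δz = 1.8 km ⇒ ΔT = -17.64°C; T = -2.54°C
  2400–2800 m, saturated: Δz = 0.4 km ⇒ ΔT = -2.04°C; T = -4.58°C
Environment:
  600–1300 m, environment, lower layer: Δz = 0.7 km ⇒ ΔT = -6.3°C; T = 8.8°C
  1300–2800 m, environment, upper layer: Δz = 1.5 km ⇒ ΔT = -6.75°C; T = 2.05°C
T_parcel − T_env = -4.58 − 2.05 = -6.63°C

-6.63°C (parcel cooler than environment)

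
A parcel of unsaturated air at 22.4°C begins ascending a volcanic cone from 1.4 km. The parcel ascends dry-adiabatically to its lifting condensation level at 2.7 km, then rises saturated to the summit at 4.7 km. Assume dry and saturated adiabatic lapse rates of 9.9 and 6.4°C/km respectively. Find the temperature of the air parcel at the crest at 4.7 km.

1400–2700 m, dry: Δz = 1.3 km ⇒ ΔT = -12.87°C; T = 9.53°C
2700–4700 m, saturated: Δz = 2 km ⇒ ΔT = -12.8°C; T = -3.27°C

-3.27°C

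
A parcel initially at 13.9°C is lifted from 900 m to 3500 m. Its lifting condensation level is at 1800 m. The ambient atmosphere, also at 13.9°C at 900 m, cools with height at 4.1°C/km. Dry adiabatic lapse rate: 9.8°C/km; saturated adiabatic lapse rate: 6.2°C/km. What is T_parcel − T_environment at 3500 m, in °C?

-8.7°C (parcel cooler than environment)

Parcel:
  From 900 m to 1800 m (dry): cools by 9.8 × 0.9 = 8.82°C, giving 5.08°C.
  From 1800 m to 3500 m (saturated): cools by 6.2 × 1.7 = 10.54°C, giving -5.46°C.
Environment:
  From 900 m to 3500 m (environment): cools by 4.1 × 2.6 = 10.66°C, giving 3.24°C.
T_parcel − T_env = -5.46 − 3.24 = -8.7°C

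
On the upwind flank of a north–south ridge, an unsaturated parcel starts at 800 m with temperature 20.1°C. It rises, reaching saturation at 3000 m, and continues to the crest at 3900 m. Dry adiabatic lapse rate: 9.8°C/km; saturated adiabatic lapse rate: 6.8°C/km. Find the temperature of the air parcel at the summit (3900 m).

800–3000 m, dry: Δz = 2.2 km ⇒ ΔT = -21.56°C; T = -1.46°C
3000–3900 m, saturated: Δz = 0.9 km ⇒ ΔT = -6.12°C; T = -7.58°C

-7.58°C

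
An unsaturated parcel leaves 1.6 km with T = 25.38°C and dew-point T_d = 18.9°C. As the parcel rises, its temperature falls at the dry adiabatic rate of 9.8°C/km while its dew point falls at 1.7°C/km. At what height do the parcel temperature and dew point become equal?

T and T_d converge at 9.8 − 1.7 = 8.1°C per km
Height above start = (25.38 − 18.9) / 8.1 = 0.8 km
LCL altitude = 1600 m + 800 m = 2400 m

2.4 km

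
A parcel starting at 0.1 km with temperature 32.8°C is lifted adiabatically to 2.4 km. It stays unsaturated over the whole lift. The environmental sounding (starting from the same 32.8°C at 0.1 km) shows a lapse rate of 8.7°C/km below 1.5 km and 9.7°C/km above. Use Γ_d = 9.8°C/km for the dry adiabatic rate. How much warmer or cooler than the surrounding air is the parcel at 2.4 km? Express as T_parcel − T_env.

-1.63°C (parcel cooler than environment)

Parcel:
  Dry to 2400 m: -9.8 × 2.3 km = -22.54°C, so T = 10.26°C.
Environment:
  Environment, lower layer to 1500 m: -8.7 × 1.4 km = -12.18°C, so T = 20.62°C.
  Environment, upper layer to 2400 m: -9.7 × 0.9 km = -8.73°C, so T = 11.89°C.
T_parcel − T_env = 10.26 − 11.89 = -1.63°C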